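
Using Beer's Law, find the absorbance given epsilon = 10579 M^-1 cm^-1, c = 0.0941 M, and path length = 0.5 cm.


A = epsilon * c * l
A = 10579 * 0.0941 * 0.5
A = 497.742

497.742


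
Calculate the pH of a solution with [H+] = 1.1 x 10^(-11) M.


pH = -log10([H+])
pH = -log10(1.1 x 10^(-11))
pH = 10.9586

10.9586


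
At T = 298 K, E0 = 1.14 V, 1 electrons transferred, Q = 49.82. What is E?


E = E0 - (RT/nF) * ln(Q)
E = 1.14 - (8.314 * 298 / (1 * 96485)) * ln(49.82)
E = 1.0396 V

1.0396 V


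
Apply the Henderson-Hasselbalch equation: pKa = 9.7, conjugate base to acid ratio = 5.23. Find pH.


pH = pKa + log10([A-]/[HA])
pH = 9.7 + log10(5.23)
pH = 10.4185

10.4185


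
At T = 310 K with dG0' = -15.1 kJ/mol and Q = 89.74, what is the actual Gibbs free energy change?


dG = dG0' + RT * ln(Q) / 1000
dG = -15.1 + 8.314 * 310 * ln(89.74) / 1000
dG = -3.5099 kJ/mol

-3.5099 kJ/mol


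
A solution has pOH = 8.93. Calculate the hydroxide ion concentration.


[OH-] = 10^(-pOH)
[OH-] = 10^(-8.93)
[OH-] = 1.175e-09 M

1.175e-09 M


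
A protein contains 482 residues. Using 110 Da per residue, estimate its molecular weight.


MW = n_residues * 110 Da
MW = 482 * 110
MW = 53020 Da

53020 Da


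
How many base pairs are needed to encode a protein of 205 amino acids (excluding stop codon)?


Each amino acid = 1 codon = 3 bp
bp = 205 * 3 = 615 bp

615 bp


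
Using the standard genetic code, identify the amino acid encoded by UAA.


Standard genetic code lookup.
Codon UAA -> Stop

Stop


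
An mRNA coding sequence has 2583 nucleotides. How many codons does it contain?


codons = nucleotides / 3
codons = 2583 / 3 = 861

861


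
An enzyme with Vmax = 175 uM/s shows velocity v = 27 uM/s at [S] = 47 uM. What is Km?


Km = [S] * (Vmax - v) / v
Km = 47 * (175 - 27) / 27
Km = 257.6296 uM

257.6296 uM


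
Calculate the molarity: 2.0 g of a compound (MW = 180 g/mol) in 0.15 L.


C = (mass / MW) / volume
C = (2.0 / 180) / 0.15
C = 0.0741 M

0.0741 M


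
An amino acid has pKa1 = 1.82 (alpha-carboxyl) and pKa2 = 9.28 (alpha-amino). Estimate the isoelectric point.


pI = (pKa1 + pKa2) / 2
pI = (1.82 + 9.28) / 2
pI = 5.55

5.55


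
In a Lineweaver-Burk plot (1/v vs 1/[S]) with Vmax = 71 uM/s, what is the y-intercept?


y-intercept = 1/Vmax
= 1/71
= 0.0141 s/uM

0.0141 s/uM


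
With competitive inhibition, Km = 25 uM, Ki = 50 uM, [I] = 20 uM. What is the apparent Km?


Km_app = Km * (1 + [I]/Ki)
Km_app = 25 * (1 + 20/50)
Km_app = 35.0 uM

35.0 uM


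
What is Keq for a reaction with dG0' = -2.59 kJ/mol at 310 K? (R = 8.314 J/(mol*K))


Keq = exp(-dG0 * 1000 / (R * T))
Keq = exp(-(-2.59) * 1000 / (8.314 * 310))
Keq = 2.7317

2.7317


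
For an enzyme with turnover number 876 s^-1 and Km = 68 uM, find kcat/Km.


Catalytic efficiency = kcat / Km
= 876 / 68
= 12.8824 uM^-1*s^-1

12.8824 uM^-1*s^-1


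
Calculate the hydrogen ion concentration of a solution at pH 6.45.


[H+] = 10^(-pH)
[H+] = 10^(-6.45)
[H+] = 3.548e-07 M

3.548e-07 M


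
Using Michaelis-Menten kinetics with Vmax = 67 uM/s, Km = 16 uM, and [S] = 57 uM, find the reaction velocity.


v = Vmax * [S] / (Km + [S])
v = 67 * 57 / (16 + 57)
v = 52.3151 uM/s

52.3151 uM/s


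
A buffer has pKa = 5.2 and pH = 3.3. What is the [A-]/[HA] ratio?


[A-]/[HA] = 10^(pH - pKa)
= 10^(3.3 - 5.2)
= 0.0126

0.0126


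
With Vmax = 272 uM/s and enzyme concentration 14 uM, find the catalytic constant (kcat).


kcat = Vmax / [E]t
kcat = 272 / 14
kcat = 19.4286 s^-1

19.4286 s^-1


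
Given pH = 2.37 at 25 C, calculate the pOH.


pOH = 14 - pH
pOH = 14 - 2.37
pOH = 11.63

11.63


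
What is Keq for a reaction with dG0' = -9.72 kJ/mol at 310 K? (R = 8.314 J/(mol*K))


Keq = exp(-dG0 * 1000 / (R * T))
Keq = exp(-(-9.72) * 1000 / (8.314 * 310))
Keq = 43.4378

43.4378


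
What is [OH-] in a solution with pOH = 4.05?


[OH-] = 10^(-pOH)
[OH-] = 10^(-4.05)
[OH-] = 8.913e-05 M

8.913e-05 M


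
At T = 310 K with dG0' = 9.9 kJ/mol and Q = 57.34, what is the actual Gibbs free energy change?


dG = dG0' + RT * ln(Q) / 1000
dG = 9.9 + 8.314 * 310 * ln(57.34) / 1000
dG = 20.3356 kJ/mol

20.3356 kJ/mol


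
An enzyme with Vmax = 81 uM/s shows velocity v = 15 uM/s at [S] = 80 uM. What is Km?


Km = [S] * (Vmax - v) / v
Km = 80 * (81 - 15) / 15
Km = 352.0 uM

352.0 uM


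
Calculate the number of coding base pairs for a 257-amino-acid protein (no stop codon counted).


Each amino acid = 1 codon = 3 bp
bp = 257 * 3 = 771 bp

771 bp


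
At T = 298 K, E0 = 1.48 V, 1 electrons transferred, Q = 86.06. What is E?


E = E0 - (RT/nF) * ln(Q)
E = 1.48 - (8.314 * 298 / (1 * 96485)) * ln(86.06)
E = 1.3656 V

1.3656 V


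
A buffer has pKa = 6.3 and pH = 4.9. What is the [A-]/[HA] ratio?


[A-]/[HA] = 10^(pH - pKa)
= 10^(4.9 - 6.3)
= 0.0398

0.0398


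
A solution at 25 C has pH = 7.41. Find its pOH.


pOH = 14 - pH
pOH = 14 - 7.41
pOH = 6.59

6.59


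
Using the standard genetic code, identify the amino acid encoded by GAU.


Standard genetic code lookup.
Codon GAU -> Asp

Asp


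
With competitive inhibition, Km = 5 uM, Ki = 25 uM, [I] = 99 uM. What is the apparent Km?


Km_app = Km * (1 + [I]/Ki)
Km_app = 5 * (1 + 99/25)
Km_app = 24.8 uM

24.8 uM


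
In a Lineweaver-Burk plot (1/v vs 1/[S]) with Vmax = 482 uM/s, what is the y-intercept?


y-intercept = 1/Vmax
= 1/482
= 0.0021 s/uM

0.0021 s/uM


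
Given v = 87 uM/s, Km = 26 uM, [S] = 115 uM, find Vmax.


Vmax = v * (Km + [S]) / [S]
Vmax = 87 * (26 + 115) / 115
Vmax = 106.6696 uM/s

106.6696 uM/s


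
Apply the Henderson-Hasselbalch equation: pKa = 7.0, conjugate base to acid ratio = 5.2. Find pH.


pH = pKa + log10([A-]/[HA])
pH = 7.0 + log10(5.2)
pH = 7.716

7.716


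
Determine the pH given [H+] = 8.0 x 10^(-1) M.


pH = -log10([H+])
pH = -log10(8.0 x 10^(-1))
pH = 0.0969

0.0969


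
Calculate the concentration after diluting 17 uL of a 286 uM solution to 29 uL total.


C2 = C1 * V1 / V2
C2 = 286 * 17 / 29
C2 = 167.6552 uM

167.6552 uM


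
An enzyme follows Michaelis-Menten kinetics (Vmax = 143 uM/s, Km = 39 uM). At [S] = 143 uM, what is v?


v = Vmax * [S] / (Km + [S])
v = 143 * 143 / (39 + 143)
v = 112.3571 uM/s

112.3571 uM/s


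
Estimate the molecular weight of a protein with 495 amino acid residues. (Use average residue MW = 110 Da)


MW = n_residues * 110 Da
MW = 495 * 110
MW = 54450 Da

54450 Da


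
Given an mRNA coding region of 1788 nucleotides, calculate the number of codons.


codons = nucleotides / 3
codons = 1788 / 3 = 596

596


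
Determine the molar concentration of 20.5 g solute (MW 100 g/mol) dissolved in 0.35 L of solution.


C = (mass / MW) / volume
C = (20.5 / 100) / 0.35
C = 0.5857 M

0.5857 M


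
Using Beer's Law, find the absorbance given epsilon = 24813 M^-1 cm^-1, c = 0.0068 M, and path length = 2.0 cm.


A = epsilon * c * l
A = 24813 * 0.0068 * 2.0
A = 337.4568

337.4568


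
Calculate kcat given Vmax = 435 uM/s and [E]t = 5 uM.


kcat = Vmax / [E]t
kcat = 435 / 5
kcat = 87.0 s^-1

87.0 s^-1


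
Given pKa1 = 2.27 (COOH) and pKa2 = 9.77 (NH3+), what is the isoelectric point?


pI = (pKa1 + pKa2) / 2
pI = (2.27 + 9.77) / 2
pI = 6.02

6.02


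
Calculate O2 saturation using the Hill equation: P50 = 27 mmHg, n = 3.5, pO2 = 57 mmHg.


Y = pO2^n / (P50^n + pO2^n)
Y = 57^3.5 / (27^3.5 + 57^3.5)
Y = 93.18%

93.18%


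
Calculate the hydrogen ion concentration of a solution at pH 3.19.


[H+] = 10^(-pH)
[H+] = 10^(-3.19)
[H+] = 6.457e-04 M

6.457e-04 M


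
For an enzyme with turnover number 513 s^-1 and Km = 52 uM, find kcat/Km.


Catalytic efficiency = kcat / Km
= 513 / 52
= 9.8654 uM^-1*s^-1

9.8654 uM^-1*s^-1


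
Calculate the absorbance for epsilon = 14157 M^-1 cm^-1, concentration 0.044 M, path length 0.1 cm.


A = epsilon * c * l
A = 14157 * 0.044 * 0.1
A = 62.2908

62.2908


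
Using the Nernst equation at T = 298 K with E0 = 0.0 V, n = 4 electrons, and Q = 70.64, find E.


E = E0 - (RT/nF) * ln(Q)
E = 0.0 - (8.314 * 298 / (4 * 96485)) * ln(70.64)
E = -0.0273 V

-0.0273 V


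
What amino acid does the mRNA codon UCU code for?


Standard genetic code lookup.
Codon UCU -> Ser

Ser


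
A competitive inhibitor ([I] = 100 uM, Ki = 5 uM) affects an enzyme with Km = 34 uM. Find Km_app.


Km_app = Km * (1 + [I]/Ki)
Km_app = 34 * (1 + 100/5)
Km_app = 714.0 uM

714.0 uM


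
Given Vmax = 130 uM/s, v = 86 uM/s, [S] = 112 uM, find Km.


Km = [S] * (Vmax - v) / v
Km = 112 * (130 - 86) / 86
Km = 57.3023 uM

57.3023 uM


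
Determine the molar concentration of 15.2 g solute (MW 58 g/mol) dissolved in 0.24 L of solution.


C = (mass / MW) / volume
C = (15.2 / 58) / 0.24
C = 1.092 M

1.092 M


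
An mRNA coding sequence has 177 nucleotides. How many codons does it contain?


codons = nucleotides / 3
codons = 177 / 3 = 59

59


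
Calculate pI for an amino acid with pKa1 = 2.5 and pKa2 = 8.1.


pI = (pKa1 + pKa2) / 2
pI = (2.5 + 8.1) / 2
pI = 5.3

5.3


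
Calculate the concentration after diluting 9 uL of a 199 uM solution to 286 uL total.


C2 = C1 * V1 / V2
C2 = 199 * 9 / 286
C2 = 6.2622 uM

6.2622 uM


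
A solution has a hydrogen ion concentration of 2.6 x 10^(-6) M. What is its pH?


pH = -log10([H+])
pH = -log10(2.6 x 10^(-6))
pH = 5.585

5.585


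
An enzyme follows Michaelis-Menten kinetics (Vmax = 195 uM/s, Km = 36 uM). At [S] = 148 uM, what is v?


v = Vmax * [S] / (Km + [S])
v = 195 * 148 / (36 + 148)
v = 156.8478 uM/s

156.8478 uM/s


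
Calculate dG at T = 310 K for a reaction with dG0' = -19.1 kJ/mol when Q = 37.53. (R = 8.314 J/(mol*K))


dG = dG0' + RT * ln(Q) / 1000
dG = -19.1 + 8.314 * 310 * ln(37.53) / 1000
dG = -9.7568 kJ/mol

-9.7568 kJ/mol


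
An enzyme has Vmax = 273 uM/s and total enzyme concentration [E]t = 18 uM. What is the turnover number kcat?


kcat = Vmax / [E]t
kcat = 273 / 18
kcat = 15.1667 s^-1

15.1667 s^-1


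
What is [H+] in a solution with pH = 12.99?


[H+] = 10^(-pH)
[H+] = 10^(-12.99)
[H+] = 1.023e-13 M

1.023e-13 M


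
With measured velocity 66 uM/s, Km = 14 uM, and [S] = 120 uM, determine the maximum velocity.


Vmax = v * (Km + [S]) / [S]
Vmax = 66 * (14 + 120) / 120
Vmax = 73.7 uM/s

73.7 uM/s


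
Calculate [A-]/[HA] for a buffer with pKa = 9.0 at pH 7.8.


[A-]/[HA] = 10^(pH - pKa)
= 10^(7.8 - 9.0)
= 0.0631

0.0631


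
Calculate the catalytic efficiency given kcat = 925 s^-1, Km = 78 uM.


Catalytic efficiency = kcat / Km
= 925 / 78
= 11.859 uM^-1*s^-1

11.859 uM^-1*s^-1


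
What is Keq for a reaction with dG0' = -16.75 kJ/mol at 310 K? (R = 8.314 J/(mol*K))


Keq = exp(-dG0 * 1000 / (R * T))
Keq = exp(-(-16.75) * 1000 / (8.314 * 310))
Keq = 664.4426

664.4426


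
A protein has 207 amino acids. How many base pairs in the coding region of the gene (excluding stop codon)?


Each amino acid = 1 codon = 3 bp
bp = 207 * 3 = 621 bp

621 bp


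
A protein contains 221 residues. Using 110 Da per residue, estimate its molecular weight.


MW = n_residues * 110 Da
MW = 221 * 110
MW = 24310 Da

24310 Da


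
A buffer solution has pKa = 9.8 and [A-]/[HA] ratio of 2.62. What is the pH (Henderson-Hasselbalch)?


pH = pKa + log10([A-]/[HA])
pH = 9.8 + log10(2.62)
pH = 10.2183

10.2183


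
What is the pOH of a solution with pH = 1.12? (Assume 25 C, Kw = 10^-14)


pOH = 14 - pH
pOH = 14 - 1.12
pOH = 12.88

12.88


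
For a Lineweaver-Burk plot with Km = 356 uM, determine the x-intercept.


x-intercept = -1/Km
= -1/356
= -0.0028 1/uM

-0.0028 1/uM


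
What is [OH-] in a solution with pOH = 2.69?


[OH-] = 10^(-pOH)
[OH-] = 10^(-2.69)
[OH-] = 0.002 M

0.002 M


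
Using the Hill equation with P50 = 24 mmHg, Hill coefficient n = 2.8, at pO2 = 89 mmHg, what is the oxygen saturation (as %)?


Y = pO2^n / (P50^n + pO2^n)
Y = 89^2.8 / (24^2.8 + 89^2.8)
Y = 97.51%

97.51%


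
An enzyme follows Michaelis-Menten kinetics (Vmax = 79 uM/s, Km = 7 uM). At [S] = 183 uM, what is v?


v = Vmax * [S] / (Km + [S])
v = 79 * 183 / (7 + 183)
v = 76.0895 uM/s

76.0895 uM/s


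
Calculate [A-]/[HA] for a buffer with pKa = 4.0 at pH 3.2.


[A-]/[HA] = 10^(pH - pKa)
= 10^(3.2 - 4.0)
= 0.1585

0.1585


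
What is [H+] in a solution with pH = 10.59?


[H+] = 10^(-pH)
[H+] = 10^(-10.59)
[H+] = 2.570e-11 M

2.570e-11 M


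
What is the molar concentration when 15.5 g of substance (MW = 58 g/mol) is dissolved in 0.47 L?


C = (mass / MW) / volume
C = (15.5 / 58) / 0.47
C = 0.5686 M

0.5686 M


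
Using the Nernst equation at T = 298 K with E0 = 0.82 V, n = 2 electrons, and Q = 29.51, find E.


E = E0 - (RT/nF) * ln(Q)
E = 0.82 - (8.314 * 298 / (2 * 96485)) * ln(29.51)
E = 0.7765 V

0.7765 V


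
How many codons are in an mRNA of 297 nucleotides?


codons = nucleotides / 3
codons = 297 / 3 = 99

99


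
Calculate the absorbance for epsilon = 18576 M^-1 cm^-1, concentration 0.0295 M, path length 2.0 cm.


A = epsilon * c * l
A = 18576 * 0.0295 * 2.0
A = 1095.984

1095.984


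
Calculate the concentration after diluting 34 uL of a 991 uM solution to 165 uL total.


C2 = C1 * V1 / V2
C2 = 991 * 34 / 165
C2 = 204.2061 uM

204.2061 uM


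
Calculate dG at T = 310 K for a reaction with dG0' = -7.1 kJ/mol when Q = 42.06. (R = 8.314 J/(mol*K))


dG = dG0' + RT * ln(Q) / 1000
dG = -7.1 + 8.314 * 310 * ln(42.06) / 1000
dG = 2.5369 kJ/mol

2.5369 kJ/mol


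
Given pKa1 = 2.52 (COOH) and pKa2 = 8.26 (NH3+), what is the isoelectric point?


pI = (pKa1 + pKa2) / 2
pI = (2.52 + 8.26) / 2
pI = 5.39

5.39


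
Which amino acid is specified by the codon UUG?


Standard genetic code lookup.
Codon UUG -> Leu

Leu


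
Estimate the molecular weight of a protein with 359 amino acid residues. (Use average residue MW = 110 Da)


MW = n_residues * 110 Da
MW = 359 * 110
MW = 39490 Da

39490 Da


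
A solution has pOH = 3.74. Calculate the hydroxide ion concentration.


[OH-] = 10^(-pOH)
[OH-] = 10^(-3.74)
[OH-] = 1.820e-04 M

1.820e-04 M


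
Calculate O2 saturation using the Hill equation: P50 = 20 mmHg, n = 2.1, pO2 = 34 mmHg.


Y = pO2^n / (P50^n + pO2^n)
Y = 34^2.1 / (20^2.1 + 34^2.1)
Y = 75.29%

75.29%


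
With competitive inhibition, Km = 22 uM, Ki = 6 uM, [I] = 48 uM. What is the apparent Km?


Km_app = Km * (1 + [I]/Ki)
Km_app = 22 * (1 + 48/6)
Km_app = 198.0 uM

198.0 uM


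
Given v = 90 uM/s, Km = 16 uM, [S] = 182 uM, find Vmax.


Vmax = v * (Km + [S]) / [S]
Vmax = 90 * (16 + 182) / 182
Vmax = 97.9121 uM/s

97.9121 uM/s


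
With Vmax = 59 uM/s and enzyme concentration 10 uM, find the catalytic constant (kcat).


kcat = Vmax / [E]t
kcat = 59 / 10
kcat = 5.9 s^-1

5.9 s^-1


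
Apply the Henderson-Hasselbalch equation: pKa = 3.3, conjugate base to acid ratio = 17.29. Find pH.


pH = pKa + log10([A-]/[HA])
pH = 3.3 + log10(17.29)
pH = 4.5378

4.5378


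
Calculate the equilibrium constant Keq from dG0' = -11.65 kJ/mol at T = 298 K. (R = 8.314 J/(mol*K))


Keq = exp(-dG0 * 1000 / (R * T))
Keq = exp(-(-11.65) * 1000 / (8.314 * 298))
Keq = 110.1876

110.1876


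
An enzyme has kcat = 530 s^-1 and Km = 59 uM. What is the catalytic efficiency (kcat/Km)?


Catalytic efficiency = kcat / Km
= 530 / 59
= 8.9831 uM^-1*s^-1

8.9831 uM^-1*s^-1


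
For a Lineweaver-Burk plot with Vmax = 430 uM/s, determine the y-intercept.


y-intercept = 1/Vmax
= 1/430
= 0.0023 s/uM

0.0023 s/uM


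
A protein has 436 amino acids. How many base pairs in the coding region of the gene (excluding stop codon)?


Each amino acid = 1 codon = 3 bp
bp = 436 * 3 = 1308 bp

1308 bp


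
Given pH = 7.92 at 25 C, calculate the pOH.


pOH = 14 - pH
pOH = 14 - 7.92
pOH = 6.08

6.08


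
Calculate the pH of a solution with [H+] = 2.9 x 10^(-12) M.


pH = -log10([H+])
pH = -log10(2.9 x 10^(-12))
pH = 11.5376

11.5376


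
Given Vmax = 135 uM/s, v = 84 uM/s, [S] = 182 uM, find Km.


Km = [S] * (Vmax - v) / v
Km = 182 * (135 - 84) / 84
Km = 110.5 uM

110.5 uM


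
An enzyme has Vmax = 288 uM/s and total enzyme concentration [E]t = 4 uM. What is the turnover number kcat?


kcat = Vmax / [E]t
kcat = 288 / 4
kcat = 72.0 s^-1

72.0 s^-1


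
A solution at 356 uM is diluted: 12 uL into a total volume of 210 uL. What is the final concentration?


C2 = C1 * V1 / V2
C2 = 356 * 12 / 210
C2 = 20.3429 uM

20.3429 uM


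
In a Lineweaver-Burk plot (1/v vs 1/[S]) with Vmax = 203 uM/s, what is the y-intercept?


y-intercept = 1/Vmax
= 1/203
= 0.0049 s/uM

0.0049 s/uM


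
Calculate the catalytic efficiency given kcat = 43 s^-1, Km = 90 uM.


Catalytic efficiency = kcat / Km
= 43 / 90
= 0.4778 uM^-1*s^-1

0.4778 uM^-1*s^-1


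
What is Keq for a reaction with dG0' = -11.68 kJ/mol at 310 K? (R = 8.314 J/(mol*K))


Keq = exp(-dG0 * 1000 / (R * T))
Keq = exp(-(-11.68) * 1000 / (8.314 * 310))
Keq = 92.9261

92.9261


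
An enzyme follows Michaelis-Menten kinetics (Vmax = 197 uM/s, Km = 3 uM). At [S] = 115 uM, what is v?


v = Vmax * [S] / (Km + [S])
v = 197 * 115 / (3 + 115)
v = 191.9915 uM/s

191.9915 uM/s


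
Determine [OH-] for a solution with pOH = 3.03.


[OH-] = 10^(-pOH)
[OH-] = 10^(-3.03)
[OH-] = 9.333e-04 M

9.333e-04 M


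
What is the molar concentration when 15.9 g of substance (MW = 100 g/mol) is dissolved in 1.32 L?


C = (mass / MW) / volume
C = (15.9 / 100) / 1.32
C = 0.1205 M

0.1205 M


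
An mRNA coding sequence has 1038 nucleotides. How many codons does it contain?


codons = nucleotides / 3
codons = 1038 / 3 = 346

346


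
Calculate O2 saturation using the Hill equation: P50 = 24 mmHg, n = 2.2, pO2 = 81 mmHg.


Y = pO2^n / (P50^n + pO2^n)
Y = 81^2.2 / (24^2.2 + 81^2.2)
Y = 93.56%

93.56%


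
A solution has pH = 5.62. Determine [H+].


[H+] = 10^(-pH)
[H+] = 10^(-5.62)
[H+] = 2.399e-06 M

2.399e-06 M


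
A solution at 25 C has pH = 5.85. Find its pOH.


pOH = 14 - pH
pOH = 14 - 5.85
pOH = 8.15

8.15


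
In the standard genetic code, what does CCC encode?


Standard genetic code lookup.
Codon CCC -> Pro

Pro


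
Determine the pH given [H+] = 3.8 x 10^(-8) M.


pH = -log10([H+])
pH = -log10(3.8 x 10^(-8))
pH = 7.4202

7.4202


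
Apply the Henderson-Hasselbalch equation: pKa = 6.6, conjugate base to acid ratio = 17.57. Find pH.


pH = pKa + log10([A-]/[HA])
pH = 6.6 + log10(17.57)
pH = 7.8448

7.8448


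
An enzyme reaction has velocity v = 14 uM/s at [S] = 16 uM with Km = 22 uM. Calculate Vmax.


Vmax = v * (Km + [S]) / [S]
Vmax = 14 * (22 + 16) / 16
Vmax = 33.25 uM/s

33.25 uM/s


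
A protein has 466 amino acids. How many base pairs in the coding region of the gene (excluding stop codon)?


Each amino acid = 1 codon = 3 bp
bp = 466 * 3 = 1398 bp

1398 bp


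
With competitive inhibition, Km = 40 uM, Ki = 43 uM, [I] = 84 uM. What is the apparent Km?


Km_app = Km * (1 + [I]/Ki)
Km_app = 40 * (1 + 84/43)
Km_app = 118.1395 uM

118.1395 uM


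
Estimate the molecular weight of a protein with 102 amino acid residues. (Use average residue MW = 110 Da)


MW = n_residues * 110 Da
MW = 102 * 110
MW = 11220 Da

11220 Da


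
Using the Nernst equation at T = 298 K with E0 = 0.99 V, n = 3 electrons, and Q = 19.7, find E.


E = E0 - (RT/nF) * ln(Q)
E = 0.99 - (8.314 * 298 / (3 * 96485)) * ln(19.7)
E = 0.9645 V

0.9645 V


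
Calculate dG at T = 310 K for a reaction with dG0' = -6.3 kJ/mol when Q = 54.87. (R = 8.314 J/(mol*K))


dG = dG0' + RT * ln(Q) / 1000
dG = -6.3 + 8.314 * 310 * ln(54.87) / 1000
dG = 4.0222 kJ/mol

4.0222 kJ/mol


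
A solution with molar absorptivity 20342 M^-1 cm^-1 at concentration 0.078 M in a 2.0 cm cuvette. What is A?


A = epsilon * c * l
A = 20342 * 0.078 * 2.0
A = 3173.352

3173.352


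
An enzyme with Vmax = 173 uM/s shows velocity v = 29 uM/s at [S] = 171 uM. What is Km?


Km = [S] * (Vmax - v) / v
Km = 171 * (173 - 29) / 29
Km = 849.1034 uM

849.1034 uM


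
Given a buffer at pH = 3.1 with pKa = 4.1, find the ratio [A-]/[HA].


[A-]/[HA] = 10^(pH - pKa)
= 10^(3.1 - 4.1)
= 0.1

0.1


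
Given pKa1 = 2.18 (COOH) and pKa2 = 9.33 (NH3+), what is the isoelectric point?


pI = (pKa1 + pKa2) / 2
pI = (2.18 + 9.33) / 2
pI = 5.755

5.755


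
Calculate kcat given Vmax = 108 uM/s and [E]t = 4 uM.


kcat = Vmax / [E]t
kcat = 108 / 4
kcat = 27.0 s^-1

27.0 s^-1


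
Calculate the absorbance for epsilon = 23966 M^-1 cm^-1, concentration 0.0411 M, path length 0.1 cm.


A = epsilon * c * l
A = 23966 * 0.0411 * 0.1
A = 98.5003

98.5003


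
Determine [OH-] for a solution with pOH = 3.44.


[OH-] = 10^(-pOH)
[OH-] = 10^(-3.44)
[OH-] = 3.631e-04 M

3.631e-04 M


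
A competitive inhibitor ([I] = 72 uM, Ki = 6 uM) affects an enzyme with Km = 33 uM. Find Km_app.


Km_app = Km * (1 + [I]/Ki)
Km_app = 33 * (1 + 72/6)
Km_app = 429.0 uM

429.0 uM


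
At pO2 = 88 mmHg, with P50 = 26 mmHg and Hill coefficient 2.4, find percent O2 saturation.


Y = pO2^n / (P50^n + pO2^n)
Y = 88^2.4 / (26^2.4 + 88^2.4)
Y = 94.91%

94.91%


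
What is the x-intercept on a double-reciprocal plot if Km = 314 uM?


x-intercept = -1/Km
= -1/314
= -0.0032 1/uM

-0.0032 1/uM


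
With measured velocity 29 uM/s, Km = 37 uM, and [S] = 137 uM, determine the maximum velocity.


Vmax = v * (Km + [S]) / [S]
Vmax = 29 * (37 + 137) / 137
Vmax = 36.8321 uM/s

36.8321 uM/s


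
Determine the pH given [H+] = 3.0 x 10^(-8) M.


pH = -log10([H+])
pH = -log10(3.0 x 10^(-8))
pH = 7.5229

7.5229


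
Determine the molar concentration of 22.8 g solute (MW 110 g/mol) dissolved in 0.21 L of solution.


C = (mass / MW) / volume
C = (22.8 / 110) / 0.21
C = 0.987 M

0.987 M


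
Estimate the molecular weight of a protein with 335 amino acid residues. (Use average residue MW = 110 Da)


MW = n_residues * 110 Da
MW = 335 * 110
MW = 36850 Da

36850 Da


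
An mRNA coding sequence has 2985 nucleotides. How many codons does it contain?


codons = nucleotides / 3
codons = 2985 / 3 = 995

995


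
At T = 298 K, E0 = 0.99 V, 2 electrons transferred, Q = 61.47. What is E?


E = E0 - (RT/nF) * ln(Q)
E = 0.99 - (8.314 * 298 / (2 * 96485)) * ln(61.47)
E = 0.9371 V

0.9371 V


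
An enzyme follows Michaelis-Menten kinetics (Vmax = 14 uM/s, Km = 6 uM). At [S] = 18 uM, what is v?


v = Vmax * [S] / (Km + [S])
v = 14 * 18 / (6 + 18)
v = 10.5 uM/s

10.5 uM/s


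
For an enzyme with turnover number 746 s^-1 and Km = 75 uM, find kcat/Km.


Catalytic efficiency = kcat / Km
= 746 / 75
= 9.9467 uM^-1*s^-1

9.9467 uM^-1*s^-1


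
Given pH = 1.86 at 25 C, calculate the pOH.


pOH = 14 - pH
pOH = 14 - 1.86
pOH = 12.14

12.14


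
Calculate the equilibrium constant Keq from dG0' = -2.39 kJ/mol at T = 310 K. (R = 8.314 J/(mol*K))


Keq = exp(-dG0 * 1000 / (R * T))
Keq = exp(-(-2.39) * 1000 / (8.314 * 310))
Keq = 2.5277

2.5277


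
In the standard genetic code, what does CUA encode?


Standard genetic code lookup.
Codon CUA -> Leu

Leu


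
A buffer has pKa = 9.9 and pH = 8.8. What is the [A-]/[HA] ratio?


[A-]/[HA] = 10^(pH - pKa)
= 10^(8.8 - 9.9)
= 0.0794

0.0794


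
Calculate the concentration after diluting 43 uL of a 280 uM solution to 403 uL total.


C2 = C1 * V1 / V2
C2 = 280 * 43 / 403
C2 = 29.8759 uM

29.8759 uM


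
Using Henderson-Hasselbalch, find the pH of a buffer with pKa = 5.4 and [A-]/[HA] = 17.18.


pH = pKa + log10([A-]/[HA])
pH = 5.4 + log10(17.18)
pH = 6.635

6.635


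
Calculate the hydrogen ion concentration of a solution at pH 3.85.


[H+] = 10^(-pH)
[H+] = 10^(-3.85)
[H+] = 1.413e-04 M

1.413e-04 M


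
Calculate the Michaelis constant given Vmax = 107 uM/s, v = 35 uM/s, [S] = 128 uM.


Km = [S] * (Vmax - v) / v
Km = 128 * (107 - 35) / 35
Km = 263.3143 uM

263.3143 uM


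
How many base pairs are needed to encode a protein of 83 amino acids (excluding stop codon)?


Each amino acid = 1 codon = 3 bp
bp = 83 * 3 = 249 bp

249 bp


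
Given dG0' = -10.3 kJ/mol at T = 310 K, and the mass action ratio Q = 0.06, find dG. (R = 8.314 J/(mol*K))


dG = dG0' + RT * ln(Q) / 1000
dG = -10.3 + 8.314 * 310 * ln(0.06) / 1000
dG = -17.5511 kJ/mol

-17.5511 kJ/mol


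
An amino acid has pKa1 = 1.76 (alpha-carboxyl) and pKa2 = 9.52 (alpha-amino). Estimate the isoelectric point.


pI = (pKa1 + pKa2) / 2
pI = (1.76 + 9.52) / 2
pI = 5.64

5.64


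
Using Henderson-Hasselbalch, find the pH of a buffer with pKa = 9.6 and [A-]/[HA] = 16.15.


pH = pKa + log10([A-]/[HA])
pH = 9.6 + log10(16.15)
pH = 10.8082

10.8082


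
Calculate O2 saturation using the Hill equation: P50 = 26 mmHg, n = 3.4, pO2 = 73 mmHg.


Y = pO2^n / (P50^n + pO2^n)
Y = 73^3.4 / (26^3.4 + 73^3.4)
Y = 97.1%

97.1%


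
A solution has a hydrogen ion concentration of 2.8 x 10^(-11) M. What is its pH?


pH = -log10([H+])
pH = -log10(2.8 x 10^(-11))
pH = 10.5528

10.5528


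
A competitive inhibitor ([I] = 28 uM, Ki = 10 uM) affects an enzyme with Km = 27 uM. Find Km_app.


Km_app = Km * (1 + [I]/Ki)
Km_app = 27 * (1 + 28/10)
Km_app = 102.6 uM

102.6 uM


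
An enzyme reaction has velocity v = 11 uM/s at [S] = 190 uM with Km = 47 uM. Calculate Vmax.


Vmax = v * (Km + [S]) / [S]
Vmax = 11 * (47 + 190) / 190
Vmax = 13.7211 uM/s

13.7211 uM/s


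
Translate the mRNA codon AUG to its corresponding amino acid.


Standard genetic code lookup.
Codon AUG -> Met (start)

Met (start)


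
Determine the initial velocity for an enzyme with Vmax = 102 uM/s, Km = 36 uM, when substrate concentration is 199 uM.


v = Vmax * [S] / (Km + [S])
v = 102 * 199 / (36 + 199)
v = 86.3745 uM/s

86.3745 uM/s


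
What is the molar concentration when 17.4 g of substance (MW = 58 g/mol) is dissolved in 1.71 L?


C = (mass / MW) / volume
C = (17.4 / 58) / 1.71
C = 0.1754 M

0.1754 M


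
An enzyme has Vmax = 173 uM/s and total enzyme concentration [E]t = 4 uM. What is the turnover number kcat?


kcat = Vmax / [E]t
kcat = 173 / 4
kcat = 43.25 s^-1

43.25 s^-1


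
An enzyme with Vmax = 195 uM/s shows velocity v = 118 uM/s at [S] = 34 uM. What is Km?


Km = [S] * (Vmax - v) / v
Km = 34 * (195 - 118) / 118
Km = 22.1864 uM

22.1864 uM


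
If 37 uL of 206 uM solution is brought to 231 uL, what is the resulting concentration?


C2 = C1 * V1 / V2
C2 = 206 * 37 / 231
C2 = 32.9957 uM

32.9957 uM


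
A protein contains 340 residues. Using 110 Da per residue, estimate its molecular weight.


MW = n_residues * 110 Da
MW = 340 * 110
MW = 37400 Da

37400 Da


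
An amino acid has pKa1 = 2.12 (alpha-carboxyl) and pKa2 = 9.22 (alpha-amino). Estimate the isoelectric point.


pI = (pKa1 + pKa2) / 2
pI = (2.12 + 9.22) / 2
pI = 5.67

5.67


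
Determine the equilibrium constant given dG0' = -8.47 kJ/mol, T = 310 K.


Keq = exp(-dG0 * 1000 / (R * T))
Keq = exp(-(-8.47) * 1000 / (8.314 * 310))
Keq = 26.7446

26.7446


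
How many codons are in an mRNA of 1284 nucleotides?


codons = nucleotides / 3
codons = 1284 / 3 = 428

428


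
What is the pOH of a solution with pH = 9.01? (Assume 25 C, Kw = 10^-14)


pOH = 14 - pH
pOH = 14 - 9.01
pOH = 4.99

4.99


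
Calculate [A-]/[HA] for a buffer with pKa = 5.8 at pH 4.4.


[A-]/[HA] = 10^(pH - pKa)
= 10^(4.4 - 5.8)
= 0.0398

0.0398


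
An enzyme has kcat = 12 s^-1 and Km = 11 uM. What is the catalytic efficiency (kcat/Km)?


Catalytic efficiency = kcat / Km
= 12 / 11
= 1.0909 uM^-1*s^-1

1.0909 uM^-1*s^-1


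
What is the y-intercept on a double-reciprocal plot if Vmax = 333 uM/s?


y-intercept = 1/Vmax
= 1/333
= 0.003 s/uM

0.003 s/uM


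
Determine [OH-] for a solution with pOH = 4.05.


[OH-] = 10^(-pOH)
[OH-] = 10^(-4.05)
[OH-] = 8.913e-05 M

8.913e-05 M


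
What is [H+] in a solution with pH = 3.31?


[H+] = 10^(-pH)
[H+] = 10^(-3.31)
[H+] = 4.898e-04 M

4.898e-04 M


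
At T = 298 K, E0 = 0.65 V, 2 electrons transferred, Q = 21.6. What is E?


E = E0 - (RT/nF) * ln(Q)
E = 0.65 - (8.314 * 298 / (2 * 96485)) * ln(21.6)
E = 0.6105 V

0.6105 V


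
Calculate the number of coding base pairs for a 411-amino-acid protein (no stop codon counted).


Each amino acid = 1 codon = 3 bp
bp = 411 * 3 = 1233 bp

1233 bp


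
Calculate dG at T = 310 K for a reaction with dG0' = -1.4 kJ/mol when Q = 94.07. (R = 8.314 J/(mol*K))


dG = dG0' + RT * ln(Q) / 1000
dG = -1.4 + 8.314 * 310 * ln(94.07) / 1000
dG = 10.3115 kJ/mol

10.3115 kJ/mol


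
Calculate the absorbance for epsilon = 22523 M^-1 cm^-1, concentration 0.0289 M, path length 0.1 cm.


A = epsilon * c * l
A = 22523 * 0.0289 * 0.1
A = 65.0915

65.0915


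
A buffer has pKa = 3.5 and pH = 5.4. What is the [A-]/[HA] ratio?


[A-]/[HA] = 10^(pH - pKa)
= 10^(5.4 - 3.5)
= 79.4328

79.4328


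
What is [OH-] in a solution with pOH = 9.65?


[OH-] = 10^(-pOH)
[OH-] = 10^(-9.65)
[OH-] = 2.239e-10 M

2.239e-10 M


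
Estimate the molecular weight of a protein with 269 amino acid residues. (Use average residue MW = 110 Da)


MW = n_residues * 110 Da
MW = 269 * 110
MW = 29590 Da

29590 Da


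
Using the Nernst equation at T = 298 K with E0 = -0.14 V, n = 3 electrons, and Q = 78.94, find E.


E = E0 - (RT/nF) * ln(Q)
E = -0.14 - (8.314 * 298 / (3 * 96485)) * ln(78.94)
E = -0.1774 V

-0.1774 V


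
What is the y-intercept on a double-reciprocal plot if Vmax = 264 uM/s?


y-intercept = 1/Vmax
= 1/264
= 0.0038 s/uM

0.0038 s/uM


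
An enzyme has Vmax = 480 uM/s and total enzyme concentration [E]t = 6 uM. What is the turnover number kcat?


kcat = Vmax / [E]t
kcat = 480 / 6
kcat = 80.0 s^-1

80.0 s^-1


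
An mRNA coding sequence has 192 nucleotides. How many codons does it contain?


codons = nucleotides / 3
codons = 192 / 3 = 64

64


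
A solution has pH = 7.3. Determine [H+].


[H+] = 10^(-pH)
[H+] = 10^(-7.3)
[H+] = 5.012e-08 M

5.012e-08 M


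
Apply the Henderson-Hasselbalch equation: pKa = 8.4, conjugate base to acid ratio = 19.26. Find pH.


pH = pKa + log10([A-]/[HA])
pH = 8.4 + log10(19.26)
pH = 9.6847

9.6847


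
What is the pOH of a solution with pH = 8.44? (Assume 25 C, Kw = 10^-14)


pOH = 14 - pH
pOH = 14 - 8.44
pOH = 5.56

5.56


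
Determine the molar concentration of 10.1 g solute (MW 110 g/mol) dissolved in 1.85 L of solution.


C = (mass / MW) / volume
C = (10.1 / 110) / 1.85
C = 0.0496 M

0.0496 M


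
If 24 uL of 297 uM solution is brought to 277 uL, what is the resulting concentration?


C2 = C1 * V1 / V2
C2 = 297 * 24 / 277
C2 = 25.7329 uM

25.7329 uM


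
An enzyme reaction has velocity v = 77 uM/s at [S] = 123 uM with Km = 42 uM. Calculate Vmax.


Vmax = v * (Km + [S]) / [S]
Vmax = 77 * (42 + 123) / 123
Vmax = 103.2927 uM/s

103.2927 uM/s


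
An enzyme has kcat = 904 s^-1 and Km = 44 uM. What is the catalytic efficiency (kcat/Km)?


Catalytic efficiency = kcat / Km
= 904 / 44
= 20.5455 uM^-1*s^-1

20.5455 uM^-1*s^-1


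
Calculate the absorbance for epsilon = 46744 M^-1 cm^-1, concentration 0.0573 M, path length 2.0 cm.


A = epsilon * c * l
A = 46744 * 0.0573 * 2.0
A = 5356.8624

5356.8624


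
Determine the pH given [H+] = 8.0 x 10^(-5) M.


pH = -log10([H+])
pH = -log10(8.0 x 10^(-5))
pH = 4.0969

4.0969


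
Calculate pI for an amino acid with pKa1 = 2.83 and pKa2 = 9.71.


pI = (pKa1 + pKa2) / 2
pI = (2.83 + 9.71) / 2
pI = 6.27

6.27


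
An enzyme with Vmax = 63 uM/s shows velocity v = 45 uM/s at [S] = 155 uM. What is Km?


Km = [S] * (Vmax - v) / v
Km = 155 * (63 - 45) / 45
Km = 62.0 uM

62.0 uM


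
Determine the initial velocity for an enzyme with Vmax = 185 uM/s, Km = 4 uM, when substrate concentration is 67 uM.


v = Vmax * [S] / (Km + [S])
v = 185 * 67 / (4 + 67)
v = 174.5775 uM/s

174.5775 uM/s


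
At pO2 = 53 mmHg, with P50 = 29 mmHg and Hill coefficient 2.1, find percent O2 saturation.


Y = pO2^n / (P50^n + pO2^n)
Y = 53^2.1 / (29^2.1 + 53^2.1)
Y = 78.01%

78.01%


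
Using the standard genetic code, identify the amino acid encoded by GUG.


Standard genetic code lookup.
Codon GUG -> Val

Val


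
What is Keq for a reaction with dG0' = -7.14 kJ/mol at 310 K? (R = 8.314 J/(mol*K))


Keq = exp(-dG0 * 1000 / (R * T))
Keq = exp(-(-7.14) * 1000 / (8.314 * 310))
Keq = 15.9634

15.9634


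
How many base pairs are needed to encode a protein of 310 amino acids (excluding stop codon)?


Each amino acid = 1 codon = 3 bp
bp = 310 * 3 = 930 bp

930 bp


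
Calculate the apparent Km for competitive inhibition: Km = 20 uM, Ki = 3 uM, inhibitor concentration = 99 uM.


Km_app = Km * (1 + [I]/Ki)
Km_app = 20 * (1 + 99/3)
Km_app = 680.0 uM

680.0 uM


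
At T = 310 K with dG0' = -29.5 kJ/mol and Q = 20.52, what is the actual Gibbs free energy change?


dG = dG0' + RT * ln(Q) / 1000
dG = -29.5 + 8.314 * 310 * ln(20.52) / 1000
dG = -21.7128 kJ/mol

-21.7128 kJ/mol


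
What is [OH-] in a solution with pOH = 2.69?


[OH-] = 10^(-pOH)
[OH-] = 10^(-2.69)
[OH-] = 0.002 M

0.002 M


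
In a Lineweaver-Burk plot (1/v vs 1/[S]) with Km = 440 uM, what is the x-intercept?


x-intercept = -1/Km
= -1/440
= -0.0023 1/uM

-0.0023 1/uM


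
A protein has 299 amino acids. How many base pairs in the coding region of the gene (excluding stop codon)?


Each amino acid = 1 codon = 3 bp
bp = 299 * 3 = 897 bp

897 bp


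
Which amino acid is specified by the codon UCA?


Standard genetic code lookup.
Codon UCA -> Ser

Ser


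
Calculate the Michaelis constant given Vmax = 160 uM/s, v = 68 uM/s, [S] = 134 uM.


Km = [S] * (Vmax - v) / v
Km = 134 * (160 - 68) / 68
Km = 181.2941 uM

181.2941 uM


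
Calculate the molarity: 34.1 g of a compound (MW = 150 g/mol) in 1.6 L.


C = (mass / MW) / volume
C = (34.1 / 150) / 1.6
C = 0.1421 M

0.1421 M


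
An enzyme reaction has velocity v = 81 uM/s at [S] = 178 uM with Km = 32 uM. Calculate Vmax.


Vmax = v * (Km + [S]) / [S]
Vmax = 81 * (32 + 178) / 178
Vmax = 95.5618 uM/s

95.5618 uM/s


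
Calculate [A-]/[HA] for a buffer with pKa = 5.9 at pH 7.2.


[A-]/[HA] = 10^(pH - pKa)
= 10^(7.2 - 5.9)
= 19.9526

19.9526


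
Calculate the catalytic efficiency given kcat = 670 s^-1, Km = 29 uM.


Catalytic efficiency = kcat / Km
= 670 / 29
= 23.1034 uM^-1*s^-1

23.1034 uM^-1*s^-1


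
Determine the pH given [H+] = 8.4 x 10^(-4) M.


pH = -log10([H+])
pH = -log10(8.4 x 10^(-4))
pH = 3.0757

3.0757


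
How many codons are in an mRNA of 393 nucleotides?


codons = nucleotides / 3
codons = 393 / 3 = 131

131


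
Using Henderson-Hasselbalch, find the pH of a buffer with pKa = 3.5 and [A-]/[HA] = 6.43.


pH = pKa + log10([A-]/[HA])
pH = 3.5 + log10(6.43)
pH = 4.3082

4.3082


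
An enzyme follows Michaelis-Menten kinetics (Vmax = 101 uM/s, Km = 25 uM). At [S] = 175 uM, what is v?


v = Vmax * [S] / (Km + [S])
v = 101 * 175 / (25 + 175)
v = 88.375 uM/s

88.375 uM/s


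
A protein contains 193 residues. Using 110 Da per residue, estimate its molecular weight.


MW = n_residues * 110 Da
MW = 193 * 110
MW = 21230 Da

21230 Da


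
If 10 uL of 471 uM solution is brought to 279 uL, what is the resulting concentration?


C2 = C1 * V1 / V2
C2 = 471 * 10 / 279
C2 = 16.8817 uM

16.8817 uM


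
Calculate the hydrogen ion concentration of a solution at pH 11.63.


[H+] = 10^(-pH)
[H+] = 10^(-11.63)
[H+] = 2.344e-12 M

2.344e-12 M


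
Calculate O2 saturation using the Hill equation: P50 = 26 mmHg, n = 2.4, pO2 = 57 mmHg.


Y = pO2^n / (P50^n + pO2^n)
Y = 57^2.4 / (26^2.4 + 57^2.4)
Y = 86.81%

86.81%


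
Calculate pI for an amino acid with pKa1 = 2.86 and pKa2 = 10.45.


pI = (pKa1 + pKa2) / 2
pI = (2.86 + 10.45) / 2
pI = 6.655

6.655


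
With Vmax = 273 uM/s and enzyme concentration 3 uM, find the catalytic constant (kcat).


kcat = Vmax / [E]t
kcat = 273 / 3
kcat = 91.0 s^-1

91.0 s^-1


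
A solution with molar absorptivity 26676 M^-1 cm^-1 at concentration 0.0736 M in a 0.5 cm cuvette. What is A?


A = epsilon * c * l
A = 26676 * 0.0736 * 0.5
A = 981.6768

981.6768


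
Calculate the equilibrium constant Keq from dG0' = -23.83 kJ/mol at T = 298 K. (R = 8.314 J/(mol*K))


Keq = exp(-dG0 * 1000 / (R * T))
Keq = exp(-(-23.83) * 1000 / (8.314 * 298))
Keq = 15037.2778

15037.2778


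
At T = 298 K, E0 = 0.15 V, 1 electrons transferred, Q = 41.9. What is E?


E = E0 - (RT/nF) * ln(Q)
E = 0.15 - (8.314 * 298 / (1 * 96485)) * ln(41.9)
E = 0.0541 V

0.0541 V


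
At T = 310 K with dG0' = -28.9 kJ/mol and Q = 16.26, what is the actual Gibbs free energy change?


dG = dG0' + RT * ln(Q) / 1000
dG = -28.9 + 8.314 * 310 * ln(16.26) / 1000
dG = -21.7126 kJ/mol

-21.7126 kJ/mol


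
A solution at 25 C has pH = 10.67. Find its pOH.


pOH = 14 - pH
pOH = 14 - 10.67
pOH = 3.33

3.33


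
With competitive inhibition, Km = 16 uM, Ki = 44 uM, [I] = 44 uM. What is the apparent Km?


Km_app = Km * (1 + [I]/Ki)
Km_app = 16 * (1 + 44/44)
Km_app = 32.0 uM

32.0 uM


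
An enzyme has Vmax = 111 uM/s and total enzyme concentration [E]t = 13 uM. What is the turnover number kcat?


kcat = Vmax / [E]t
kcat = 111 / 13
kcat = 8.5385 s^-1

8.5385 s^-1


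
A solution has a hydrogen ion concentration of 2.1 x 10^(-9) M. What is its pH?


pH = -log10([H+])
pH = -log10(2.1 x 10^(-9))
pH = 8.6778

8.6778


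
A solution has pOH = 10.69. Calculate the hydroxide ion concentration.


[OH-] = 10^(-pOH)
[OH-] = 10^(-10.69)
[OH-] = 2.042e-11 M

2.042e-11 M


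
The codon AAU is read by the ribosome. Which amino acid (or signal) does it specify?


Standard genetic code lookup.
Codon AAU -> Asn

Asn


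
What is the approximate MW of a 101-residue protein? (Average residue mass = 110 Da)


MW = n_residues * 110 Da
MW = 101 * 110
MW = 11110 Da

11110 Da


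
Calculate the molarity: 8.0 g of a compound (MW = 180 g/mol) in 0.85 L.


C = (mass / MW) / volume
C = (8.0 / 180) / 0.85
C = 0.0523 M

0.0523 M


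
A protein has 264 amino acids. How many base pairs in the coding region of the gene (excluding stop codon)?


Each amino acid = 1 codon = 3 bp
bp = 264 * 3 = 792 bp

792 bp


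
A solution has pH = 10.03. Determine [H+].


[H+] = 10^(-pH)
[H+] = 10^(-10.03)
[H+] = 9.333e-11 M

9.333e-11 M


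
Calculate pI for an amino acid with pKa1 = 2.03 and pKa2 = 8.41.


pI = (pKa1 + pKa2) / 2
pI = (2.03 + 8.41) / 2
pI = 5.22

5.22


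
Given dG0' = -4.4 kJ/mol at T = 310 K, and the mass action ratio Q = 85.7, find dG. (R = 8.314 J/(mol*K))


dG = dG0' + RT * ln(Q) / 1000
dG = -4.4 + 8.314 * 310 * ln(85.7) / 1000
dG = 7.0714 kJ/mol

7.0714 kJ/mol


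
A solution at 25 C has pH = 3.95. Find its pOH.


pOH = 14 - pH
pOH = 14 - 3.95
pOH = 10.05

10.05


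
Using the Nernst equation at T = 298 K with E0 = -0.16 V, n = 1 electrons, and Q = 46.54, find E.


E = E0 - (RT/nF) * ln(Q)
E = -0.16 - (8.314 * 298 / (1 * 96485)) * ln(46.54)
E = -0.2586 V

-0.2586 V


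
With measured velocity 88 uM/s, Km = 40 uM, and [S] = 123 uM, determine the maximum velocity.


Vmax = v * (Km + [S]) / [S]
Vmax = 88 * (40 + 123) / 123
Vmax = 116.6179 uM/s

116.6179 uM/s


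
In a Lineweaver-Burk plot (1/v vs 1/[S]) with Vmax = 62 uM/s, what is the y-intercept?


y-intercept = 1/Vmax
= 1/62
= 0.0161 s/uM

0.0161 s/uM
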